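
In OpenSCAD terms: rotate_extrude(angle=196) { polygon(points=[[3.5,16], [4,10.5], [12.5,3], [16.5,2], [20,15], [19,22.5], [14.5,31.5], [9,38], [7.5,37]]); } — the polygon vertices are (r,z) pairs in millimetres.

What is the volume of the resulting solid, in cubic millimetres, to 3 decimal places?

Profile (r,z), 9 vertices: (3.5,16) (4,10.5) (12.5,3) (16.5,2) (20,15) (19,22.5) (14.5,31.5) (9,38) (7.5,37)
edge 0: (3.5,16)→(4,10.5)  cross = 3.5·10.5 − 4·16 = -27.2500; (r_i+r_j)·cross = 7.5·-27.2500 = -204.3750
edge 1: (4,10.5)→(12.5,3)  cross = 4·3 − 12.5·10.5 = -119.2500; (r_i+r_j)·cross = 16.5·-119.2500 = -1967.6250
edge 2: (12.5,3)→(16.5,2)  cross = 12.5·2 − 16.5·3 = -24.5000; (r_i+r_j)·cross = 29·-24.5000 = -710.5000
edge 3: (16.5,2)→(20,15)  cross = 16.5·15 − 20·2 = 207.5000; (r_i+r_j)·cross = 36.5·207.5000 = 7573.7500
edge 4: (20,15)→(19,22.5)  cross = 20·22.5 − 19·15 = 165.0000; (r_i+r_j)·cross = 39·165.0000 = 6435.0000
edge 5: (19,22.5)→(14.5,31.5)  cross = 19·31.5 − 14.5·22.5 = 272.2500; (r_i+r_j)·cross = 33.5·272.2500 = 9120.3750
edge 6: (14.5,31.5)→(9,38)  cross = 14.5·38 − 9·31.5 = 267.5000; (r_i+r_j)·cross = 23.5·267.5000 = 6286.2500
edge 7: (9,38)→(7.5,37)  cross = 9·37 − 7.5·38 = 48.0000; (r_i+r_j)·cross = 16.5·48.0000 = 792.0000
edge 8: (7.5,37)→(3.5,16)  cross = 7.5·16 − 3.5·37 = -9.5000; (r_i+r_j)·cross = 11·-9.5000 = -104.5000
Σcross = 779.7500 → A = |Σcross|/2 = 389.8750 mm²
Σ(r_i+r_j)·cross = 27220.3750 → first moment M = |Σ|/6 = 4536.7292
R_c = M/A = 4536.7292/389.8750 = 11.6364 mm
θ = 196° = 3.420845 rad
V = θ·R_c·A = 3.420845·11.6364·389.8750 = 15519.449 mm³

Volume = 15519.449 mm³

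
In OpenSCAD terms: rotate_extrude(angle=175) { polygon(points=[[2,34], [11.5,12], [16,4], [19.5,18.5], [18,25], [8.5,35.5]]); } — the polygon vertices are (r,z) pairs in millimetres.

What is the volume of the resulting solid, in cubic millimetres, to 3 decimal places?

Volume = 9241.627 mm³

Profile (r,z), 6 vertices: (2,34) (11.5,12) (16,4) (19.5,18.5) (18,25) (8.5,35.5)
edge 0: (2,34)→(11.5,12)  cross = 2·12 − 11.5·34 = -367.0000; (r_i+r_j)·cross = 13.5·-367.0000 = -4954.5000
edge 1: (11.5,12)→(16,4)  cross = 11.5·4 − 16·12 = -146.0000; (r_i+r_j)·cross = 27.5·-146.0000 = -4015.0000
edge 2: (16,4)→(19.5,18.5)  cross = 16·18.5 − 19.5·4 = 218.0000; (r_i+r_j)·cross = 35.5·218.0000 = 7739.0000
edge 3: (19.5,18.5)→(18,25)  cross = 19.5·25 − 18·18.5 = 154.5000; (r_i+r_j)·cross = 37.5·154.5000 = 5793.7500
edge 4: (18,25)→(8.5,35.5)  cross = 18·35.5 − 8.5·25 = 426.5000; (r_i+r_j)·cross = 26.5·426.5000 = 11302.2500
edge 5: (8.5,35.5)→(2,34)  cross = 8.5·34 − 2·35.5 = 218.0000; (r_i+r_j)·cross = 10.5·218.0000 = 2289.0000
Σcross = 504.0000 → A = |Σcross|/2 = 252.0000 mm²
Σ(r_i+r_j)·cross = 18154.5000 → first moment M = |Σ|/6 = 3025.7500
R_c = M/A = 3025.7500/252.0000 = 12.0069 mm
θ = 175° = 3.054326 rad
V = θ·R_c·A = 3.054326·12.0069·252.0000 = 9241.627 mm³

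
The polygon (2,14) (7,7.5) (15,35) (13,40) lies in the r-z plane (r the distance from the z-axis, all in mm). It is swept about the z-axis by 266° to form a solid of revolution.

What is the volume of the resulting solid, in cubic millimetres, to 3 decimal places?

Volume = 6002.851 mm³

Profile (r,z), 4 vertices: (2,14) (7,7.5) (15,35) (13,40)
edge 0: (2,14)→(7,7.5)  cross = 2·7.5 − 7·14 = -83.0000; (r_i+r_j)·cross = 9·-83.0000 = -747.0000
edge 1: (7,7.5)→(15,35)  cross = 7·35 − 15·7.5 = 132.5000; (r_i+r_j)·cross = 22·132.5000 = 2915.0000
edge 2: (15,35)→(13,40)  cross = 15·40 − 13·35 = 145.0000; (r_i+r_j)·cross = 28·145.0000 = 4060.0000
edge 3: (13,40)→(2,14)  cross = 13·14 − 2·40 = 102.0000; (r_i+r_j)·cross = 15·102.0000 = 1530.0000
Σcross = 296.5000 → A = |Σcross|/2 = 148.2500 mm²
Σ(r_i+r_j)·cross = 7758.0000 → first moment M = |Σ|/6 = 1293.0000
R_c = M/A = 1293.0000/148.2500 = 8.7218 mm
θ = 266° = 4.642576 rad
V = θ·R_c·A = 4.642576·8.7218·148.2500 = 6002.851 mm³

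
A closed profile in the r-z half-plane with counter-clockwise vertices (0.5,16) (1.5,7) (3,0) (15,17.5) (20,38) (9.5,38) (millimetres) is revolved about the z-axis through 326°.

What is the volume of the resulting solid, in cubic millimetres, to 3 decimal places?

Profile (r,z), 6 vertices: (0.5,16) (1.5,7) (3,0) (15,17.5) (20,38) (9.5,38)
edge 0: (0.5,16)→(1.5,7)  cross = 0.5·7 − 1.5·16 = -20.5000; (r_i+r_j)·cross = 2·-20.5000 = -41.0000
edge 1: (1.5,7)→(3,0)  cross = 1.5·0 − 3·7 = -21.0000; (r_i+r_j)·cross = 4.5·-21.0000 = -94.5000
edge 2: (3,0)→(15,17.5)  cross = 3·17.5 − 15·0 = 52.5000; (r_i+r_j)·cross = 18·52.5000 = 945.0000
edge 3: (15,17.5)→(20,38)  cross = 15·38 − 20·17.5 = 220.0000; (r_i+r_j)·cross = 35·220.0000 = 7700.0000
edge 4: (20,38)→(9.5,38)  cross = 20·38 − 9.5·38 = 399.0000; (r_i+r_j)·cross = 29.5·399.0000 = 11770.5000
edge 5: (9.5,38)→(0.5,16)  cross = 9.5·16 − 0.5·38 = 133.0000; (r_i+r_j)·cross = 10·133.0000 = 1330.0000
Σcross = 763.0000 → A = |Σcross|/2 = 381.5000 mm²
Σ(r_i+r_j)·cross = 21610.0000 → first moment M = |Σ|/6 = 3601.6667
R_c = M/A = 3601.6667/381.5000 = 9.4408 mm
θ = 326° = 5.689773 rad
V = θ·R_c·A = 5.689773·9.4408·381.5000 = 20492.667 mm³

Volume = 20492.667 mm³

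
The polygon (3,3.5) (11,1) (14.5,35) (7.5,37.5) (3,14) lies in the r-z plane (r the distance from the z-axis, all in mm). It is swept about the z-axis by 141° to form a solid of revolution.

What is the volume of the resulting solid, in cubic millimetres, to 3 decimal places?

Profile (r,z), 5 vertices: (3,3.5) (11,1) (14.5,35) (7.5,37.5) (3,14)
edge 0: (3,3.5)→(11,1)  cross = 3·1 − 11·3.5 = -35.5000; (r_i+r_j)·cross = 14·-35.5000 = -497.0000
edge 1: (11,1)→(14.5,35)  cross = 11·35 − 14.5·1 = 370.5000; (r_i+r_j)·cross = 25.5·370.5000 = 9447.7500
edge 2: (14.5,35)→(7.5,37.5)  cross = 14.5·37.5 − 7.5·35 = 281.2500; (r_i+r_j)·cross = 22·281.2500 = 6187.5000
edge 3: (7.5,37.5)→(3,14)  cross = 7.5·14 − 3·37.5 = -7.5000; (r_i+r_j)·cross = 10.5·-7.5000 = -78.7500
edge 4: (3,14)→(3,3.5)  cross = 3·3.5 − 3·14 = -31.5000; (r_i+r_j)·cross = 6·-31.5000 = -189.0000
Σcross = 577.2500 → A = |Σcross|/2 = 288.6250 mm²
Σ(r_i+r_j)·cross = 14870.5000 → first moment M = |Σ|/6 = 2478.4167
R_c = M/A = 2478.4167/288.6250 = 8.5870 mm
θ = 141° = 2.460914 rad
V = θ·R_c·A = 2.460914·8.5870·288.6250 = 6099.171 mm³

Volume = 6099.171 mm³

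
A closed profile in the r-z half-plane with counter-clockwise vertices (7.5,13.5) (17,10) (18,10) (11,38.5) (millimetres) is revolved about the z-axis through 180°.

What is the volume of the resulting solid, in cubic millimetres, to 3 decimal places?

Profile (r,z), 4 vertices: (7.5,13.5) (17,10) (18,10) (11,38.5)
edge 0: (7.5,13.5)→(17,10)  cross = 7.5·10 − 17·13.5 = -154.5000; (r_i+r_j)·cross = 24.5·-154.5000 = -3785.2500
edge 1: (17,10)→(18,10)  cross = 17·10 − 18·10 = -10.0000; (r_i+r_j)·cross = 35·-10.0000 = -350.0000
edge 2: (18,10)→(11,38.5)  cross = 18·38.5 − 11·10 = 583.0000; (r_i+r_j)·cross = 29·583.0000 = 16907.0000
edge 3: (11,38.5)→(7.5,13.5)  cross = 11·13.5 − 7.5·38.5 = -140.2500; (r_i+r_j)·cross = 18.5·-140.2500 = -2594.6250
Σcross = 278.2500 → A = |Σcross|/2 = 139.1250 mm²
Σ(r_i+r_j)·cross = 10177.1250 → first moment M = |Σ|/6 = 1696.1875
R_c = M/A = 1696.1875/139.1250 = 12.1918 mm
θ = 180° = 3.141593 rad
V = θ·R_c·A = 3.141593·12.1918·139.1250 = 5328.730 mm³

Volume = 5328.730 mm³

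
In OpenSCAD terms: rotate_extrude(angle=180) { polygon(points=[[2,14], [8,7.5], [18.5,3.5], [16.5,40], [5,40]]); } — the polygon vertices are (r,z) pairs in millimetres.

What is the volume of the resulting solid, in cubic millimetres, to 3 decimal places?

Profile (r,z), 5 vertices: (2,14) (8,7.5) (18.5,3.5) (16.5,40) (5,40)
edge 0: (2,14)→(8,7.5)  cross = 2·7.5 − 8·14 = -97.0000; (r_i+r_j)·cross = 10·-97.0000 = -970.0000
edge 1: (8,7.5)→(18.5,3.5)  cross = 8·3.5 − 18.5·7.5 = -110.7500; (r_i+r_j)·cross = 26.5·-110.7500 = -2934.8750
edge 2: (18.5,3.5)→(16.5,40)  cross = 18.5·40 − 16.5·3.5 = 682.2500; (r_i+r_j)·cross = 35·682.2500 = 23878.7500
edge 3: (16.5,40)→(5,40)  cross = 16.5·40 − 5·40 = 460.0000; (r_i+r_j)·cross = 21.5·460.0000 = 9890.0000
edge 4: (5,40)→(2,14)  cross = 5·14 − 2·40 = -10.0000; (r_i+r_j)·cross = 7·-10.0000 = -70.0000
Σcross = 924.5000 → A = |Σcross|/2 = 462.2500 mm²
Σ(r_i+r_j)·cross = 29793.8750 → first moment M = |Σ|/6 = 4965.6458
R_c = M/A = 4965.6458/462.2500 = 10.7423 mm
θ = 180° = 3.141593 rad
V = θ·R_c·A = 3.141593·10.7423·462.2500 = 15600.036 mm³

Volume = 15600.036 mm³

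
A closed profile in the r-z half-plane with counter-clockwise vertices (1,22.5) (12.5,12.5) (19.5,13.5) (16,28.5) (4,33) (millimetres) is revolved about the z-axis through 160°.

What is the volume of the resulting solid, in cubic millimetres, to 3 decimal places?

Volume = 6794.218 mm³

Profile (r,z), 5 vertices: (1,22.5) (12.5,12.5) (19.5,13.5) (16,28.5) (4,33)
edge 0: (1,22.5)→(12.5,12.5)  cross = 1·12.5 − 12.5·22.5 = -268.7500; (r_i+r_j)·cross = 13.5·-268.7500 = -3628.1250
edge 1: (12.5,12.5)→(19.5,13.5)  cross = 12.5·13.5 − 19.5·12.5 = -75.0000; (r_i+r_j)·cross = 32·-75.0000 = -2400.0000
edge 2: (19.5,13.5)→(16,28.5)  cross = 19.5·28.5 − 16·13.5 = 339.7500; (r_i+r_j)·cross = 35.5·339.7500 = 12061.1250
edge 3: (16,28.5)→(4,33)  cross = 16·33 − 4·28.5 = 414.0000; (r_i+r_j)·cross = 20·414.0000 = 8280.0000
edge 4: (4,33)→(1,22.5)  cross = 4·22.5 − 1·33 = 57.0000; (r_i+r_j)·cross = 5·57.0000 = 285.0000
Σcross = 467.0000 → A = |Σcross|/2 = 233.5000 mm²
Σ(r_i+r_j)·cross = 14598.0000 → first moment M = |Σ|/6 = 2433.0000
R_c = M/A = 2433.0000/233.5000 = 10.4197 mm
θ = 160° = 2.792527 rad
V = θ·R_c·A = 2.792527·10.4197·233.5000 = 6794.218 mm³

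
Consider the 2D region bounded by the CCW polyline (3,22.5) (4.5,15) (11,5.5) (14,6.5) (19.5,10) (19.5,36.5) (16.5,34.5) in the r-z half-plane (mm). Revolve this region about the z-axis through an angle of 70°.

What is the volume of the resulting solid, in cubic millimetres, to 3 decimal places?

Profile (r,z), 7 vertices: (3,22.5) (4.5,15) (11,5.5) (14,6.5) (19.5,10) (19.5,36.5) (16.5,34.5)
edge 0: (3,22.5)→(4.5,15)  cross = 3·15 − 4.5·22.5 = -56.2500; (r_i+r_j)·cross = 7.5·-56.2500 = -421.8750
edge 1: (4.5,15)→(11,5.5)  cross = 4.5·5.5 − 11·15 = -140.2500; (r_i+r_j)·cross = 15.5·-140.2500 = -2173.8750
edge 2: (11,5.5)→(14,6.5)  cross = 11·6.5 − 14·5.5 = -5.5000; (r_i+r_j)·cross = 25·-5.5000 = -137.5000
edge 3: (14,6.5)→(19.5,10)  cross = 14·10 − 19.5·6.5 = 13.2500; (r_i+r_j)·cross = 33.5·13.2500 = 443.8750
edge 4: (19.5,10)→(19.5,36.5)  cross = 19.5·36.5 − 19.5·10 = 516.7500; (r_i+r_j)·cross = 39·516.7500 = 20153.2500
edge 5: (19.5,36.5)→(16.5,34.5)  cross = 19.5·34.5 − 16.5·36.5 = 70.5000; (r_i+r_j)·cross = 36·70.5000 = 2538.0000
edge 6: (16.5,34.5)→(3,22.5)  cross = 16.5·22.5 − 3·34.5 = 267.7500; (r_i+r_j)·cross = 19.5·267.7500 = 5221.1250
Σcross = 666.2500 → A = |Σcross|/2 = 333.1250 mm²
Σ(r_i+r_j)·cross = 25623.0000 → first moment M = |Σ|/6 = 4270.5000
R_c = M/A = 4270.5000/333.1250 = 12.8195 mm
θ = 70° = 1.221730 rad
V = θ·R_c·A = 1.221730·12.8195·333.1250 = 5217.400 mm³

Volume = 5217.400 mm³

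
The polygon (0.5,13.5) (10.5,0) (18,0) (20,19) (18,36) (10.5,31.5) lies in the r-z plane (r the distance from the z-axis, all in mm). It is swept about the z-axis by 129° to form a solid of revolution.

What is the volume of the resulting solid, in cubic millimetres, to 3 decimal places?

Profile (r,z), 6 vertices: (0.5,13.5) (10.5,0) (18,0) (20,19) (18,36) (10.5,31.5)
edge 0: (0.5,13.5)→(10.5,0)  cross = 0.5·0 − 10.5·13.5 = -141.7500; (r_i+r_j)·cross = 11·-141.7500 = -1559.2500
edge 1: (10.5,0)→(18,0)  cross = 10.5·0 − 18·0 = 0.0000; (r_i+r_j)·cross = 28.5·0.0000 = 0.0000
edge 2: (18,0)→(20,19)  cross = 18·19 − 20·0 = 342.0000; (r_i+r_j)·cross = 38·342.0000 = 12996.0000
edge 3: (20,19)→(18,36)  cross = 20·36 − 18·19 = 378.0000; (r_i+r_j)·cross = 38·378.0000 = 14364.0000
edge 4: (18,36)→(10.5,31.5)  cross = 18·31.5 − 10.5·36 = 189.0000; (r_i+r_j)·cross = 28.5·189.0000 = 5386.5000
edge 5: (10.5,31.5)→(0.5,13.5)  cross = 10.5·13.5 − 0.5·31.5 = 126.0000; (r_i+r_j)·cross = 11·126.0000 = 1386.0000
Σcross = 893.2500 → A = |Σcross|/2 = 446.6250 mm²
Σ(r_i+r_j)·cross = 32573.2500 → first moment M = |Σ|/6 = 5428.8750
R_c = M/A = 5428.8750/446.6250 = 12.1553 mm
θ = 129° = 2.251475 rad
V = θ·R_c·A = 2.251475·12.1553·446.6250 = 12222.975 mm³

Volume = 12222.975 mm³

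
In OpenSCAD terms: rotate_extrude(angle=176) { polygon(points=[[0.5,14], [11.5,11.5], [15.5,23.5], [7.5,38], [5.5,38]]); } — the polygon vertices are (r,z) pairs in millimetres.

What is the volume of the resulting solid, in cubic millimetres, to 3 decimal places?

Profile (r,z), 5 vertices: (0.5,14) (11.5,11.5) (15.5,23.5) (7.5,38) (5.5,38)
edge 0: (0.5,14)→(11.5,11.5)  cross = 0.5·11.5 − 11.5·14 = -155.2500; (r_i+r_j)·cross = 12·-155.2500 = -1863.0000
edge 1: (11.5,11.5)→(15.5,23.5)  cross = 11.5·23.5 − 15.5·11.5 = 92.0000; (r_i+r_j)·cross = 27·92.0000 = 2484.0000
edge 2: (15.5,23.5)→(7.5,38)  cross = 15.5·38 − 7.5·23.5 = 412.7500; (r_i+r_j)·cross = 23·412.7500 = 9493.2500
edge 3: (7.5,38)→(5.5,38)  cross = 7.5·38 − 5.5·38 = 76.0000; (r_i+r_j)·cross = 13·76.0000 = 988.0000
edge 4: (5.5,38)→(0.5,14)  cross = 5.5·14 − 0.5·38 = 58.0000; (r_i+r_j)·cross = 6·58.0000 = 348.0000
Σcross = 483.5000 → A = |Σcross|/2 = 241.7500 mm²
Σ(r_i+r_j)·cross = 11450.2500 → first moment M = |Σ|/6 = 1908.3750
R_c = M/A = 1908.3750/241.7500 = 7.8940 mm
θ = 176° = 3.071779 rad
V = θ·R_c·A = 3.071779·7.8940·241.7500 = 5862.107 mm³

Volume = 5862.107 mm³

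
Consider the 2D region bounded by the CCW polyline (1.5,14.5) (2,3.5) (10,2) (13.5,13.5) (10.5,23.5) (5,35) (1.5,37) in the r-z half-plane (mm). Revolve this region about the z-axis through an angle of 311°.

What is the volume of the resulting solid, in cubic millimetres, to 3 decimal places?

Volume = 9887.846 mm³

Profile (r,z), 7 vertices: (1.5,14.5) (2,3.5) (10,2) (13.5,13.5) (10.5,23.5) (5,35) (1.5,37)
edge 0: (1.5,14.5)→(2,3.5)  cross = 1.5·3.5 − 2·14.5 = -23.7500; (r_i+r_j)·cross = 3.5·-23.7500 = -83.1250
edge 1: (2,3.5)→(10,2)  cross = 2·2 − 10·3.5 = -31.0000; (r_i+r_j)·cross = 12·-31.0000 = -372.0000
edge 2: (10,2)→(13.5,13.5)  cross = 10·13.5 − 13.5·2 = 108.0000; (r_i+r_j)·cross = 23.5·108.0000 = 2538.0000
edge 3: (13.5,13.5)→(10.5,23.5)  cross = 13.5·23.5 − 10.5·13.5 = 175.5000; (r_i+r_j)·cross = 24·175.5000 = 4212.0000
edge 4: (10.5,23.5)→(5,35)  cross = 10.5·35 − 5·23.5 = 250.0000; (r_i+r_j)·cross = 15.5·250.0000 = 3875.0000
edge 5: (5,35)→(1.5,37)  cross = 5·37 − 1.5·35 = 132.5000; (r_i+r_j)·cross = 6.5·132.5000 = 861.2500
edge 6: (1.5,37)→(1.5,14.5)  cross = 1.5·14.5 − 1.5·37 = -33.7500; (r_i+r_j)·cross = 3·-33.7500 = -101.2500
Σcross = 577.5000 → A = |Σcross|/2 = 288.7500 mm²
Σ(r_i+r_j)·cross = 10929.8750 → first moment M = |Σ|/6 = 1821.6458
R_c = M/A = 1821.6458/288.7500 = 6.3087 mm
θ = 311° = 5.427974 rad
V = θ·R_c·A = 5.427974·6.3087·288.7500 = 9887.846 mm³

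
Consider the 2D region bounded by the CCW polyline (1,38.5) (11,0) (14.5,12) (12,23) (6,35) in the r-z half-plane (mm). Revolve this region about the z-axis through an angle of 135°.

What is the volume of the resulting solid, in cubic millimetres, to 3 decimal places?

Profile (r,z), 5 vertices: (1,38.5) (11,0) (14.5,12) (12,23) (6,35)
edge 0: (1,38.5)→(11,0)  cross = 1·0 − 11·38.5 = -423.5000; (r_i+r_j)·cross = 12·-423.5000 = -5082.0000
edge 1: (11,0)→(14.5,12)  cross = 11·12 − 14.5·0 = 132.0000; (r_i+r_j)·cross = 25.5·132.0000 = 3366.0000
edge 2: (14.5,12)→(12,23)  cross = 14.5·23 − 12·12 = 189.5000; (r_i+r_j)·cross = 26.5·189.5000 = 5021.7500
edge 3: (12,23)→(6,35)  cross = 12·35 − 6·23 = 282.0000; (r_i+r_j)·cross = 18·282.0000 = 5076.0000
edge 4: (6,35)→(1,38.5)  cross = 6·38.5 − 1·35 = 196.0000; (r_i+r_j)·cross = 7·196.0000 = 1372.0000
Σcross = 376.0000 → A = |Σcross|/2 = 188.0000 mm²
Σ(r_i+r_j)·cross = 9753.7500 → first moment M = |Σ|/6 = 1625.6250
R_c = M/A = 1625.6250/188.0000 = 8.6469 mm
θ = 135° = 2.356194 rad
V = θ·R_c·A = 2.356194·8.6469·188.0000 = 3830.289 mm³

Volume = 3830.289 mm³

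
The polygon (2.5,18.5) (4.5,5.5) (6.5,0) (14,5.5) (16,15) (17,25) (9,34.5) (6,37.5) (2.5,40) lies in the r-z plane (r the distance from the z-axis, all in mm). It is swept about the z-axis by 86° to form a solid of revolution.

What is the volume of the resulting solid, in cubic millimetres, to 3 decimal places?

Profile (r,z), 9 vertices: (2.5,18.5) (4.5,5.5) (6.5,0) (14,5.5) (16,15) (17,25) (9,34.5) (6,37.5) (2.5,40)
edge 0: (2.5,18.5)→(4.5,5.5)  cross = 2.5·5.5 − 4.5·18.5 = -69.5000; (r_i+r_j)·cross = 7·-69.5000 = -486.5000
edge 1: (4.5,5.5)→(6.5,0)  cross = 4.5·0 − 6.5·5.5 = -35.7500; (r_i+r_j)·cross = 11·-35.7500 = -393.2500
edge 2: (6.5,0)→(14,5.5)  cross = 6.5·5.5 − 14·0 = 35.7500; (r_i+r_j)·cross = 20.5·35.7500 = 732.8750
edge 3: (14,5.5)→(16,15)  cross = 14·15 − 16·5.5 = 122.0000; (r_i+r_j)·cross = 30·122.0000 = 3660.0000
edge 4: (16,15)→(17,25)  cross = 16·25 − 17·15 = 145.0000; (r_i+r_j)·cross = 33·145.0000 = 4785.0000
edge 5: (17,25)→(9,34.5)  cross = 17·34.5 − 9·25 = 361.5000; (r_i+r_j)·cross = 26·361.5000 = 9399.0000
edge 6: (9,34.5)→(6,37.5)  cross = 9·37.5 − 6·34.5 = 130.5000; (r_i+r_j)·cross = 15·130.5000 = 1957.5000
edge 7: (6,37.5)→(2.5,40)  cross = 6·40 − 2.5·37.5 = 146.2500; (r_i+r_j)·cross = 8.5·146.2500 = 1243.1250
edge 8: (2.5,40)→(2.5,18.5)  cross = 2.5·18.5 − 2.5·40 = -53.7500; (r_i+r_j)·cross = 5·-53.7500 = -268.7500
Σcross = 782.0000 → A = |Σcross|/2 = 391.0000 mm²
Σ(r_i+r_j)·cross = 20629.0000 → first moment M = |Σ|/6 = 3438.1667
R_c = M/A = 3438.1667/391.0000 = 8.7933 mm
θ = 86° = 1.500983 rad
V = θ·R_c·A = 1.500983·8.7933·391.0000 = 5160.630 mm³

Volume = 5160.630 mm³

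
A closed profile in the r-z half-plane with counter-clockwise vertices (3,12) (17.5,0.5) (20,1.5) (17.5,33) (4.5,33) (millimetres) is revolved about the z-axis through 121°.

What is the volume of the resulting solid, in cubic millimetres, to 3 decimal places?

Profile (r,z), 5 vertices: (3,12) (17.5,0.5) (20,1.5) (17.5,33) (4.5,33)
edge 0: (3,12)→(17.5,0.5)  cross = 3·0.5 − 17.5·12 = -208.5000; (r_i+r_j)·cross = 20.5·-208.5000 = -4274.2500
edge 1: (17.5,0.5)→(20,1.5)  cross = 17.5·1.5 − 20·0.5 = 16.2500; (r_i+r_j)·cross = 37.5·16.2500 = 609.3750
edge 2: (20,1.5)→(17.5,33)  cross = 20·33 − 17.5·1.5 = 633.7500; (r_i+r_j)·cross = 37.5·633.7500 = 23765.6250
edge 3: (17.5,33)→(4.5,33)  cross = 17.5·33 − 4.5·33 = 429.0000; (r_i+r_j)·cross = 22·429.0000 = 9438.0000
edge 4: (4.5,33)→(3,12)  cross = 4.5·12 − 3·33 = -45.0000; (r_i+r_j)·cross = 7.5·-45.0000 = -337.5000
Σcross = 825.5000 → A = |Σcross|/2 = 412.7500 mm²
Σ(r_i+r_j)·cross = 29201.2500 → first moment M = |Σ|/6 = 4866.8750
R_c = M/A = 4866.8750/412.7500 = 11.7913 mm
θ = 121° = 2.111848 rad
V = θ·R_c·A = 2.111848·11.7913·412.7500 = 10278.102 mm³

Volume = 10278.102 mm³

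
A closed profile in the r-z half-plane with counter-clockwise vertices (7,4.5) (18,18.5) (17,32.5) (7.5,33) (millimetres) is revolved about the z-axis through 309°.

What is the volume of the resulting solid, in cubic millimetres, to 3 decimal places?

Volume = 14015.234 mm³

Profile (r,z), 4 vertices: (7,4.5) (18,18.5) (17,32.5) (7.5,33)
edge 0: (7,4.5)→(18,18.5)  cross = 7·18.5 − 18·4.5 = 48.5000; (r_i+r_j)·cross = 25·48.5000 = 1212.5000
edge 1: (18,18.5)→(17,32.5)  cross = 18·32.5 − 17·18.5 = 270.5000; (r_i+r_j)·cross = 35·270.5000 = 9467.5000
edge 2: (17,32.5)→(7.5,33)  cross = 17·33 − 7.5·32.5 = 317.2500; (r_i+r_j)·cross = 24.5·317.2500 = 7772.6250
edge 3: (7.5,33)→(7,4.5)  cross = 7.5·4.5 − 7·33 = -197.2500; (r_i+r_j)·cross = 14.5·-197.2500 = -2860.1250
Σcross = 439.0000 → A = |Σcross|/2 = 219.5000 mm²
Σ(r_i+r_j)·cross = 15592.5000 → first moment M = |Σ|/6 = 2598.7500
R_c = M/A = 2598.7500/219.5000 = 11.8394 mm
θ = 309° = 5.393067 rad
V = θ·R_c·A = 5.393067·11.8394·219.5000 = 14015.234 mm³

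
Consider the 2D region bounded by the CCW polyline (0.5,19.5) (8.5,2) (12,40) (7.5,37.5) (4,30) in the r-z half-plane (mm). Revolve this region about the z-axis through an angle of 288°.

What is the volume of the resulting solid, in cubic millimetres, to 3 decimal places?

Profile (r,z), 5 vertices: (0.5,19.5) (8.5,2) (12,40) (7.5,37.5) (4,30)
edge 0: (0.5,19.5)→(8.5,2)  cross = 0.5·2 − 8.5·19.5 = -164.7500; (r_i+r_j)·cross = 9·-164.7500 = -1482.7500
edge 1: (8.5,2)→(12,40)  cross = 8.5·40 − 12·2 = 316.0000; (r_i+r_j)·cross = 20.5·316.0000 = 6478.0000
edge 2: (12,40)→(7.5,37.5)  cross = 12·37.5 − 7.5·40 = 150.0000; (r_i+r_j)·cross = 19.5·150.0000 = 2925.0000
edge 3: (7.5,37.5)→(4,30)  cross = 7.5·30 − 4·37.5 = 75.0000; (r_i+r_j)·cross = 11.5·75.0000 = 862.5000
edge 4: (4,30)→(0.5,19.5)  cross = 4·19.5 − 0.5·30 = 63.0000; (r_i+r_j)·cross = 4.5·63.0000 = 283.5000
Σcross = 439.2500 → A = |Σcross|/2 = 219.6250 mm²
Σ(r_i+r_j)·cross = 9066.2500 → first moment M = |Σ|/6 = 1511.0417
R_c = M/A = 1511.0417/219.6250 = 6.8801 mm
θ = 288° = 5.026548 rad
V = θ·R_c·A = 5.026548·6.8801·219.6250 = 7595.324 mm³

Volume = 7595.324 mm³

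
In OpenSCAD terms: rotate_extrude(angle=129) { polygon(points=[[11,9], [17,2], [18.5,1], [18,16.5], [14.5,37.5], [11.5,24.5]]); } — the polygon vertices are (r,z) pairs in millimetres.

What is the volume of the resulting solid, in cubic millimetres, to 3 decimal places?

Profile (r,z), 6 vertices: (11,9) (17,2) (18.5,1) (18,16.5) (14.5,37.5) (11.5,24.5)
edge 0: (11,9)→(17,2)  cross = 11·2 − 17·9 = -131.0000; (r_i+r_j)·cross = 28·-131.0000 = -3668.0000
edge 1: (17,2)→(18.5,1)  cross = 17·1 − 18.5·2 = -20.0000; (r_i+r_j)·cross = 35.5·-20.0000 = -710.0000
edge 2: (18.5,1)→(18,16.5)  cross = 18.5·16.5 − 18·1 = 287.2500; (r_i+r_j)·cross = 36.5·287.2500 = 10484.6250
edge 3: (18,16.5)→(14.5,37.5)  cross = 18·37.5 − 14.5·16.5 = 435.7500; (r_i+r_j)·cross = 32.5·435.7500 = 14161.8750
edge 4: (14.5,37.5)→(11.5,24.5)  cross = 14.5·24.5 − 11.5·37.5 = -76.0000; (r_i+r_j)·cross = 26·-76.0000 = -1976.0000
edge 5: (11.5,24.5)→(11,9)  cross = 11.5·9 − 11·24.5 = -166.0000; (r_i+r_j)·cross = 22.5·-166.0000 = -3735.0000
Σcross = 330.0000 → A = |Σcross|/2 = 165.0000 mm²
Σ(r_i+r_j)·cross = 14557.5000 → first moment M = |Σ|/6 = 2426.2500
R_c = M/A = 2426.2500/165.0000 = 14.7045 mm
θ = 129° = 2.251475 rad
V = θ·R_c·A = 2.251475·14.7045·165.0000 = 5462.641 mm³

Volume = 5462.641 mm³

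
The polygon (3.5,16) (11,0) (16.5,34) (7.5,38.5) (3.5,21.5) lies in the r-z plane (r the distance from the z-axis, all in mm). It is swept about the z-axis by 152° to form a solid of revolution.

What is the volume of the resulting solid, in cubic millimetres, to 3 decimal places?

Volume = 7523.515 mm³

Profile (r,z), 5 vertices: (3.5,16) (11,0) (16.5,34) (7.5,38.5) (3.5,21.5)
edge 0: (3.5,16)→(11,0)  cross = 3.5·0 − 11·16 = -176.0000; (r_i+r_j)·cross = 14.5·-176.0000 = -2552.0000
edge 1: (11,0)→(16.5,34)  cross = 11·34 − 16.5·0 = 374.0000; (r_i+r_j)·cross = 27.5·374.0000 = 10285.0000
edge 2: (16.5,34)→(7.5,38.5)  cross = 16.5·38.5 − 7.5·34 = 380.2500; (r_i+r_j)·cross = 24·380.2500 = 9126.0000
edge 3: (7.5,38.5)→(3.5,21.5)  cross = 7.5·21.5 − 3.5·38.5 = 26.5000; (r_i+r_j)·cross = 11·26.5000 = 291.5000
edge 4: (3.5,21.5)→(3.5,16)  cross = 3.5·16 − 3.5·21.5 = -19.2500; (r_i+r_j)·cross = 7·-19.2500 = -134.7500
Σcross = 585.5000 → A = |Σcross|/2 = 292.7500 mm²
Σ(r_i+r_j)·cross = 17015.7500 → first moment M = |Σ|/6 = 2835.9583
R_c = M/A = 2835.9583/292.7500 = 9.6873 mm
θ = 152° = 2.652900 rad
V = θ·R_c·A = 2.652900·9.6873·292.7500 = 7523.515 mm³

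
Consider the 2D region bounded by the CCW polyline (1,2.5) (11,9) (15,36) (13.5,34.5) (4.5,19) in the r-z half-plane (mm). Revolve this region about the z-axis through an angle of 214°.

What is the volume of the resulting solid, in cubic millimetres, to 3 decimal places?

Volume = 5752.919 mm³

Profile (r,z), 5 vertices: (1,2.5) (11,9) (15,36) (13.5,34.5) (4.5,19)
edge 0: (1,2.5)→(11,9)  cross = 1·9 − 11·2.5 = -18.5000; (r_i+r_j)·cross = 12·-18.5000 = -222.0000
edge 1: (11,9)→(15,36)  cross = 11·36 − 15·9 = 261.0000; (r_i+r_j)·cross = 26·261.0000 = 6786.0000
edge 2: (15,36)→(13.5,34.5)  cross = 15·34.5 − 13.5·36 = 31.5000; (r_i+r_j)·cross = 28.5·31.5000 = 897.7500
edge 3: (13.5,34.5)→(4.5,19)  cross = 13.5·19 − 4.5·34.5 = 101.2500; (r_i+r_j)·cross = 18·101.2500 = 1822.5000
edge 4: (4.5,19)→(1,2.5)  cross = 4.5·2.5 − 1·19 = -7.7500; (r_i+r_j)·cross = 5.5·-7.7500 = -42.6250
Σcross = 367.5000 → A = |Σcross|/2 = 183.7500 mm²
Σ(r_i+r_j)·cross = 9241.6250 → first moment M = |Σ|/6 = 1540.2708
R_c = M/A = 1540.2708/183.7500 = 8.3824 mm
θ = 214° = 3.735005 rad
V = θ·R_c·A = 3.735005·8.3824·183.7500 = 5752.919 mm³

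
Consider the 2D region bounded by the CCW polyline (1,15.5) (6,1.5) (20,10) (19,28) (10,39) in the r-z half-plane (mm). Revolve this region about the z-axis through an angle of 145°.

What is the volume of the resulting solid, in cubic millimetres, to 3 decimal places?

Profile (r,z), 5 vertices: (1,15.5) (6,1.5) (20,10) (19,28) (10,39)
edge 0: (1,15.5)→(6,1.5)  cross = 1·1.5 − 6·15.5 = -91.5000; (r_i+r_j)·cross = 7·-91.5000 = -640.5000
edge 1: (6,1.5)→(20,10)  cross = 6·10 − 20·1.5 = 30.0000; (r_i+r_j)·cross = 26·30.0000 = 780.0000
edge 2: (20,10)→(19,28)  cross = 20·28 − 19·10 = 370.0000; (r_i+r_j)·cross = 39·370.0000 = 14430.0000
edge 3: (19,28)→(10,39)  cross = 19·39 − 10·28 = 461.0000; (r_i+r_j)·cross = 29·461.0000 = 13369.0000
edge 4: (10,39)→(1,15.5)  cross = 10·15.5 − 1·39 = 116.0000; (r_i+r_j)·cross = 11·116.0000 = 1276.0000
Σcross = 885.5000 → A = |Σcross|/2 = 442.7500 mm²
Σ(r_i+r_j)·cross = 29214.5000 → first moment M = |Σ|/6 = 4869.0833
R_c = M/A = 4869.0833/442.7500 = 10.9974 mm
θ = 145° = 2.530727 rad
V = θ·R_c·A = 2.530727·10.9974·442.7500 = 12322.323 mm³

Volume = 12322.323 mm³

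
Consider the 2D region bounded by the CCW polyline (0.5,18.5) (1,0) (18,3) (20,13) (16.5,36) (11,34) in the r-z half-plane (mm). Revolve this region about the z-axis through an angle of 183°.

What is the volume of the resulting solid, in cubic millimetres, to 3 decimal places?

Volume = 16914.241 mm³

Profile (r,z), 6 vertices: (0.5,18.5) (1,0) (18,3) (20,13) (16.5,36) (11,34)
edge 0: (0.5,18.5)→(1,0)  cross = 0.5·0 − 1·18.5 = -18.5000; (r_i+r_j)·cross = 1.5·-18.5000 = -27.7500
edge 1: (1,0)→(18,3)  cross = 1·3 − 18·0 = 3.0000; (r_i+r_j)·cross = 19·3.0000 = 57.0000
edge 2: (18,3)→(20,13)  cross = 18·13 − 20·3 = 174.0000; (r_i+r_j)·cross = 38·174.0000 = 6612.0000
edge 3: (20,13)→(16.5,36)  cross = 20·36 − 16.5·13 = 505.5000; (r_i+r_j)·cross = 36.5·505.5000 = 18450.7500
edge 4: (16.5,36)→(11,34)  cross = 16.5·34 − 11·36 = 165.0000; (r_i+r_j)·cross = 27.5·165.0000 = 4537.5000
edge 5: (11,34)→(0.5,18.5)  cross = 11·18.5 − 0.5·34 = 186.5000; (r_i+r_j)·cross = 11.5·186.5000 = 2144.7500
Σcross = 1015.5000 → A = |Σcross|/2 = 507.7500 mm²
Σ(r_i+r_j)·cross = 31774.2500 → first moment M = |Σ|/6 = 5295.7083
R_c = M/A = 5295.7083/507.7500 = 10.4298 mm
θ = 183° = 3.193953 rad
V = θ·R_c·A = 3.193953·10.4298·507.7500 = 16914.241 mm³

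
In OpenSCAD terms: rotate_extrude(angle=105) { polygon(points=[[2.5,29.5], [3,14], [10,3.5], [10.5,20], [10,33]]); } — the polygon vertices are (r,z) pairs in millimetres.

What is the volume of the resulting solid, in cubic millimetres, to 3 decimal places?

Volume = 2146.695 mm³

Profile (r,z), 5 vertices: (2.5,29.5) (3,14) (10,3.5) (10.5,20) (10,33)
edge 0: (2.5,29.5)→(3,14)  cross = 2.5·14 − 3·29.5 = -53.5000; (r_i+r_j)·cross = 5.5·-53.5000 = -294.2500
edge 1: (3,14)→(10,3.5)  cross = 3·3.5 − 10·14 = -129.5000; (r_i+r_j)·cross = 13·-129.5000 = -1683.5000
edge 2: (10,3.5)→(10.5,20)  cross = 10·20 − 10.5·3.5 = 163.2500; (r_i+r_j)·cross = 20.5·163.2500 = 3346.6250
edge 3: (10.5,20)→(10,33)  cross = 10.5·33 − 10·20 = 146.5000; (r_i+r_j)·cross = 20.5·146.5000 = 3003.2500
edge 4: (10,33)→(2.5,29.5)  cross = 10·29.5 − 2.5·33 = 212.5000; (r_i+r_j)·cross = 12.5·212.5000 = 2656.2500
Σcross = 339.2500 → A = |Σcross|/2 = 169.6250 mm²
Σ(r_i+r_j)·cross = 7028.3750 → first moment M = |Σ|/6 = 1171.3958
R_c = M/A = 1171.3958/169.6250 = 6.9058 mm
θ = 105° = 1.832596 rad
V = θ·R_c·A = 1.832596·6.9058·169.6250 = 2146.695 mm³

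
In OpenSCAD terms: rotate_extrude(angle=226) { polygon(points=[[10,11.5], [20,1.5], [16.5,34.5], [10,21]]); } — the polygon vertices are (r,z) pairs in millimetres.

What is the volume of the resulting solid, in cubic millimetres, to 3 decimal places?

Profile (r,z), 4 vertices: (10,11.5) (20,1.5) (16.5,34.5) (10,21)
edge 0: (10,11.5)→(20,1.5)  cross = 10·1.5 − 20·11.5 = -215.0000; (r_i+r_j)·cross = 30·-215.0000 = -6450.0000
edge 1: (20,1.5)→(16.5,34.5)  cross = 20·34.5 − 16.5·1.5 = 665.2500; (r_i+r_j)·cross = 36.5·665.2500 = 24281.6250
edge 2: (16.5,34.5)→(10,21)  cross = 16.5·21 − 10·34.5 = 1.5000; (r_i+r_j)·cross = 26.5·1.5000 = 39.7500
edge 3: (10,21)→(10,11.5)  cross = 10·11.5 − 10·21 = -95.0000; (r_i+r_j)·cross = 20·-95.0000 = -1900.0000
Σcross = 356.7500 → A = |Σcross|/2 = 178.3750 mm²
Σ(r_i+r_j)·cross = 15971.3750 → first moment M = |Σ|/6 = 2661.8958
R_c = M/A = 2661.8958/178.3750 = 14.9230 mm
θ = 226° = 3.944444 rad
V = θ·R_c·A = 3.944444·14.9230·178.3750 = 10499.699 mm³

Volume = 10499.699 mm³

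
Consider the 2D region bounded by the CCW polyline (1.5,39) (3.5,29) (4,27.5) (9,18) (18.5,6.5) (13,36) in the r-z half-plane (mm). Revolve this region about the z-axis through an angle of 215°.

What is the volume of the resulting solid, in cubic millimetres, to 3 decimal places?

Volume = 9032.401 mm³

Profile (r,z), 6 vertices: (1.5,39) (3.5,29) (4,27.5) (9,18) (18.5,6.5) (13,36)
edge 0: (1.5,39)→(3.5,29)  cross = 1.5·29 − 3.5·39 = -93.0000; (r_i+r_j)·cross = 5·-93.0000 = -465.0000
edge 1: (3.5,29)→(4,27.5)  cross = 3.5·27.5 − 4·29 = -19.7500; (r_i+r_j)·cross = 7.5·-19.7500 = -148.1250
edge 2: (4,27.5)→(9,18)  cross = 4·18 − 9·27.5 = -175.5000; (r_i+r_j)·cross = 13·-175.5000 = -2281.5000
edge 3: (9,18)→(18.5,6.5)  cross = 9·6.5 − 18.5·18 = -274.5000; (r_i+r_j)·cross = 27.5·-274.5000 = -7548.7500
edge 4: (18.5,6.5)→(13,36)  cross = 18.5·36 − 13·6.5 = 581.5000; (r_i+r_j)·cross = 31.5·581.5000 = 18317.2500
edge 5: (13,36)→(1.5,39)  cross = 13·39 − 1.5·36 = 453.0000; (r_i+r_j)·cross = 14.5·453.0000 = 6568.5000
Σcross = 471.7500 → A = |Σcross|/2 = 235.8750 mm²
Σ(r_i+r_j)·cross = 14442.3750 → first moment M = |Σ|/6 = 2407.0625
R_c = M/A = 2407.0625/235.8750 = 10.2048 mm
θ = 215° = 3.752458 rad
V = θ·R_c·A = 3.752458·10.2048·235.8750 = 9032.401 mm³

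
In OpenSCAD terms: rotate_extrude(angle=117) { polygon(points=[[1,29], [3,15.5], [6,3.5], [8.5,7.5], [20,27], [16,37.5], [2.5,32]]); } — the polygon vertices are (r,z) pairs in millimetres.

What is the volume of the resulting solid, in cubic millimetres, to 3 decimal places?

Volume = 7074.206 mm³

Profile (r,z), 7 vertices: (1,29) (3,15.5) (6,3.5) (8.5,7.5) (20,27) (16,37.5) (2.5,32)
edge 0: (1,29)→(3,15.5)  cross = 1·15.5 − 3·29 = -71.5000; (r_i+r_j)·cross = 4·-71.5000 = -286.0000
edge 1: (3,15.5)→(6,3.5)  cross = 3·3.5 − 6·15.5 = -82.5000; (r_i+r_j)·cross = 9·-82.5000 = -742.5000
edge 2: (6,3.5)→(8.5,7.5)  cross = 6·7.5 − 8.5·3.5 = 15.2500; (r_i+r_j)·cross = 14.5·15.2500 = 221.1250
edge 3: (8.5,7.5)→(20,27)  cross = 8.5·27 − 20·7.5 = 79.5000; (r_i+r_j)·cross = 28.5·79.5000 = 2265.7500
edge 4: (20,27)→(16,37.5)  cross = 20·37.5 − 16·27 = 318.0000; (r_i+r_j)·cross = 36·318.0000 = 11448.0000
edge 5: (16,37.5)→(2.5,32)  cross = 16·32 − 2.5·37.5 = 418.2500; (r_i+r_j)·cross = 18.5·418.2500 = 7737.6250
edge 6: (2.5,32)→(1,29)  cross = 2.5·29 − 1·32 = 40.5000; (r_i+r_j)·cross = 3.5·40.5000 = 141.7500
Σcross = 717.5000 → A = |Σcross|/2 = 358.7500 mm²
Σ(r_i+r_j)·cross = 20785.7500 → first moment M = |Σ|/6 = 3464.2917
R_c = M/A = 3464.2917/358.7500 = 9.6566 mm
θ = 117° = 2.042035 rad
V = θ·R_c·A = 2.042035·9.6566·358.7500 = 7074.206 mm³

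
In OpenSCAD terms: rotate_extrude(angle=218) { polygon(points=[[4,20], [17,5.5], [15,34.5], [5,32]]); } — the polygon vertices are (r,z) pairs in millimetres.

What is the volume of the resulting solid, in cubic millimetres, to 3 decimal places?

Profile (r,z), 4 vertices: (4,20) (17,5.5) (15,34.5) (5,32)
edge 0: (4,20)→(17,5.5)  cross = 4·5.5 − 17·20 = -318.0000; (r_i+r_j)·cross = 21·-318.0000 = -6678.0000
edge 1: (17,5.5)→(15,34.5)  cross = 17·34.5 − 15·5.5 = 504.0000; (r_i+r_j)·cross = 32·504.0000 = 16128.0000
edge 2: (15,34.5)→(5,32)  cross = 15·32 − 5·34.5 = 307.5000; (r_i+r_j)·cross = 20·307.5000 = 6150.0000
edge 3: (5,32)→(4,20)  cross = 5·20 − 4·32 = -28.0000; (r_i+r_j)·cross = 9·-28.0000 = -252.0000
Σcross = 465.5000 → A = |Σcross|/2 = 232.7500 mm²
Σ(r_i+r_j)·cross = 15348.0000 → first moment M = |Σ|/6 = 2558.0000
R_c = M/A = 2558.0000/232.7500 = 10.9903 mm
θ = 218° = 3.804818 rad
V = θ·R_c·A = 3.804818·10.9903·232.7500 = 9732.724 mm³

Volume = 9732.724 mm³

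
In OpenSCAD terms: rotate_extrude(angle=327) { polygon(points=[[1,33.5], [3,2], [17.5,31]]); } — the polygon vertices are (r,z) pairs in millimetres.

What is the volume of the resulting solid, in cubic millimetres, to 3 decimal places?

Profile (r,z), 3 vertices: (1,33.5) (3,2) (17.5,31)
edge 0: (1,33.5)→(3,2)  cross = 1·2 − 3·33.5 = -98.5000; (r_i+r_j)·cross = 4·-98.5000 = -394.0000
edge 1: (3,2)→(17.5,31)  cross = 3·31 − 17.5·2 = 58.0000; (r_i+r_j)·cross = 20.5·58.0000 = 1189.0000
edge 2: (17.5,31)→(1,33.5)  cross = 17.5·33.5 − 1·31 = 555.2500; (r_i+r_j)·cross = 18.5·555.2500 = 10272.1250
Σcross = 514.7500 → A = |Σcross|/2 = 257.3750 mm²
Σ(r_i+r_j)·cross = 11067.1250 → first moment M = |Σ|/6 = 1844.5208
R_c = M/A = 1844.5208/257.3750 = 7.1667 mm
θ = 327° = 5.707227 rad
V = θ·R_c·A = 5.707227·7.1667·257.3750 = 10527.098 mm³

Volume = 10527.098 mm³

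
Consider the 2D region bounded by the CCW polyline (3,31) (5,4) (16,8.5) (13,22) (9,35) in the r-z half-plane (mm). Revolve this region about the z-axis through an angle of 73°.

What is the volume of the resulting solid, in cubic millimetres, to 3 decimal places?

Profile (r,z), 5 vertices: (3,31) (5,4) (16,8.5) (13,22) (9,35)
edge 0: (3,31)→(5,4)  cross = 3·4 − 5·31 = -143.0000; (r_i+r_j)·cross = 8·-143.0000 = -1144.0000
edge 1: (5,4)→(16,8.5)  cross = 5·8.5 − 16·4 = -21.5000; (r_i+r_j)·cross = 21·-21.5000 = -451.5000
edge 2: (16,8.5)→(13,22)  cross = 16·22 − 13·8.5 = 241.5000; (r_i+r_j)·cross = 29·241.5000 = 7003.5000
edge 3: (13,22)→(9,35)  cross = 13·35 − 9·22 = 257.0000; (r_i+r_j)·cross = 22·257.0000 = 5654.0000
edge 4: (9,35)→(3,31)  cross = 9·31 − 3·35 = 174.0000; (r_i+r_j)·cross = 12·174.0000 = 2088.0000
Σcross = 508.0000 → A = |Σcross|/2 = 254.0000 mm²
Σ(r_i+r_j)·cross = 13150.0000 → first moment M = |Σ|/6 = 2191.6667
R_c = M/A = 2191.6667/254.0000 = 8.6286 mm
θ = 73° = 1.274090 rad
V = θ·R_c·A = 1.274090·8.6286·254.0000 = 2792.381 mm³

Volume = 2792.381 mm³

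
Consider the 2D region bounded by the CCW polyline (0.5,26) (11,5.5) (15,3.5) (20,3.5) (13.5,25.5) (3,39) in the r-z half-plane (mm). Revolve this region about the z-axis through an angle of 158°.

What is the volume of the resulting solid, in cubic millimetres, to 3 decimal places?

Profile (r,z), 6 vertices: (0.5,26) (11,5.5) (15,3.5) (20,3.5) (13.5,25.5) (3,39)
edge 0: (0.5,26)→(11,5.5)  cross = 0.5·5.5 − 11·26 = -283.2500; (r_i+r_j)·cross = 11.5·-283.2500 = -3257.3750
edge 1: (11,5.5)→(15,3.5)  cross = 11·3.5 − 15·5.5 = -44.0000; (r_i+r_j)·cross = 26·-44.0000 = -1144.0000
edge 2: (15,3.5)→(20,3.5)  cross = 15·3.5 − 20·3.5 = -17.5000; (r_i+r_j)·cross = 35·-17.5000 = -612.5000
edge 3: (20,3.5)→(13.5,25.5)  cross = 20·25.5 − 13.5·3.5 = 462.7500; (r_i+r_j)·cross = 33.5·462.7500 = 15502.1250
edge 4: (13.5,25.5)→(3,39)  cross = 13.5·39 − 3·25.5 = 450.0000; (r_i+r_j)·cross = 16.5·450.0000 = 7425.0000
edge 5: (3,39)→(0.5,26)  cross = 3·26 − 0.5·39 = 58.5000; (r_i+r_j)·cross = 3.5·58.5000 = 204.7500
Σcross = 626.5000 → A = |Σcross|/2 = 313.2500 mm²
Σ(r_i+r_j)·cross = 18118.0000 → first moment M = |Σ|/6 = 3019.6667
R_c = M/A = 3019.6667/313.2500 = 9.6398 mm
θ = 158° = 2.757620 rad
V = θ·R_c·A = 2.757620·9.6398·313.2500 = 8327.094 mm³

Volume = 8327.094 mm³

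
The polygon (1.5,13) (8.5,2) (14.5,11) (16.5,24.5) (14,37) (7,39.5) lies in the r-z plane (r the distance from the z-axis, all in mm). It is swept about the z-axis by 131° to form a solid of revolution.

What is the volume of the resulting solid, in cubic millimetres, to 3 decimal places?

Profile (r,z), 6 vertices: (1.5,13) (8.5,2) (14.5,11) (16.5,24.5) (14,37) (7,39.5)
edge 0: (1.5,13)→(8.5,2)  cross = 1.5·2 − 8.5·13 = -107.5000; (r_i+r_j)·cross = 10·-107.5000 = -1075.0000
edge 1: (8.5,2)→(14.5,11)  cross = 8.5·11 − 14.5·2 = 64.5000; (r_i+r_j)·cross = 23·64.5000 = 1483.5000
edge 2: (14.5,11)→(16.5,24.5)  cross = 14.5·24.5 − 16.5·11 = 173.7500; (r_i+r_j)·cross = 31·173.7500 = 5386.2500
edge 3: (16.5,24.5)→(14,37)  cross = 16.5·37 − 14·24.5 = 267.5000; (r_i+r_j)·cross = 30.5·267.5000 = 8158.7500
edge 4: (14,37)→(7,39.5)  cross = 14·39.5 − 7·37 = 294.0000; (r_i+r_j)·cross = 21·294.0000 = 6174.0000
edge 5: (7,39.5)→(1.5,13)  cross = 7·13 − 1.5·39.5 = 31.7500; (r_i+r_j)·cross = 8.5·31.7500 = 269.8750
Σcross = 724.0000 → A = |Σcross|/2 = 362.0000 mm²
Σ(r_i+r_j)·cross = 20397.3750 → first moment M = |Σ|/6 = 3399.5625
R_c = M/A = 3399.5625/362.0000 = 9.3911 mm
θ = 131° = 2.286381 rad
V = θ·R_c·A = 2.286381·9.3911·362.0000 = 7772.696 mm³

Volume = 7772.696 mm³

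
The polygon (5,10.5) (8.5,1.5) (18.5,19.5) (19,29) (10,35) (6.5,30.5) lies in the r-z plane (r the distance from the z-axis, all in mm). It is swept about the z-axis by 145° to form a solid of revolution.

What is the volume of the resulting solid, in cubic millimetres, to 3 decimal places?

Volume = 8449.361 mm³

Profile (r,z), 6 vertices: (5,10.5) (8.5,1.5) (18.5,19.5) (19,29) (10,35) (6.5,30.5)
edge 0: (5,10.5)→(8.5,1.5)  cross = 5·1.5 − 8.5·10.5 = -81.7500; (r_i+r_j)·cross = 13.5·-81.7500 = -1103.6250
edge 1: (8.5,1.5)→(18.5,19.5)  cross = 8.5·19.5 − 18.5·1.5 = 138.0000; (r_i+r_j)·cross = 27·138.0000 = 3726.0000
edge 2: (18.5,19.5)→(19,29)  cross = 18.5·29 − 19·19.5 = 166.0000; (r_i+r_j)·cross = 37.5·166.0000 = 6225.0000
edge 3: (19,29)→(10,35)  cross = 19·35 − 10·29 = 375.0000; (r_i+r_j)·cross = 29·375.0000 = 10875.0000
edge 4: (10,35)→(6.5,30.5)  cross = 10·30.5 − 6.5·35 = 77.5000; (r_i+r_j)·cross = 16.5·77.5000 = 1278.7500
edge 5: (6.5,30.5)→(5,10.5)  cross = 6.5·10.5 − 5·30.5 = -84.2500; (r_i+r_j)·cross = 11.5·-84.2500 = -968.8750
Σcross = 590.5000 → A = |Σcross|/2 = 295.2500 mm²
Σ(r_i+r_j)·cross = 20032.2500 → first moment M = |Σ|/6 = 3338.7083
R_c = M/A = 3338.7083/295.2500 = 11.3081 mm
θ = 145° = 2.530727 rad
V = θ·R_c·A = 2.530727·11.3081·295.2500 = 8449.361 mm³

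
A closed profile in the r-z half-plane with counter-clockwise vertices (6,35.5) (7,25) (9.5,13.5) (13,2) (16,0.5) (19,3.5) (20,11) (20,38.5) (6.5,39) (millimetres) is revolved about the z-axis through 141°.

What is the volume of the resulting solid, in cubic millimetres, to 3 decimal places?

Profile (r,z), 9 vertices: (6,35.5) (7,25) (9.5,13.5) (13,2) (16,0.5) (19,3.5) (20,11) (20,38.5) (6.5,39)
edge 0: (6,35.5)→(7,25)  cross = 6·25 − 7·35.5 = -98.5000; (r_i+r_j)·cross = 13·-98.5000 = -1280.5000
edge 1: (7,25)→(9.5,13.5)  cross = 7·13.5 − 9.5·25 = -143.0000; (r_i+r_j)·cross = 16.5·-143.0000 = -2359.5000
edge 2: (9.5,13.5)→(13,2)  cross = 9.5·2 − 13·13.5 = -156.5000; (r_i+r_j)·cross = 22.5·-156.5000 = -3521.2500
edge 3: (13,2)→(16,0.5)  cross = 13·0.5 − 16·2 = -25.5000; (r_i+r_j)·cross = 29·-25.5000 = -739.5000
edge 4: (16,0.5)→(19,3.5)  cross = 16·3.5 − 19·0.5 = 46.5000; (r_i+r_j)·cross = 35·46.5000 = 1627.5000
edge 5: (19,3.5)→(20,11)  cross = 19·11 − 20·3.5 = 139.0000; (r_i+r_j)·cross = 39·139.0000 = 5421.0000
edge 6: (20,11)→(20,38.5)  cross = 20·38.5 − 20·11 = 550.0000; (r_i+r_j)·cross = 40·550.0000 = 22000.0000
edge 7: (20,38.5)→(6.5,39)  cross = 20·39 − 6.5·38.5 = 529.7500; (r_i+r_j)·cross = 26.5·529.7500 = 14038.3750
edge 8: (6.5,39)→(6,35.5)  cross = 6.5·35.5 − 6·39 = -3.2500; (r_i+r_j)·cross = 12.5·-3.2500 = -40.6250
Σcross = 838.5000 → A = |Σcross|/2 = 419.2500 mm²
Σ(r_i+r_j)·cross = 35145.5000 → first moment M = |Σ|/6 = 5857.5833
R_c = M/A = 5857.5833/419.2500 = 13.9716 mm
θ = 141° = 2.460914 rad
V = θ·R_c·A = 2.460914·13.9716·419.2500 = 14415.010 mm³

Volume = 14415.010 mm³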